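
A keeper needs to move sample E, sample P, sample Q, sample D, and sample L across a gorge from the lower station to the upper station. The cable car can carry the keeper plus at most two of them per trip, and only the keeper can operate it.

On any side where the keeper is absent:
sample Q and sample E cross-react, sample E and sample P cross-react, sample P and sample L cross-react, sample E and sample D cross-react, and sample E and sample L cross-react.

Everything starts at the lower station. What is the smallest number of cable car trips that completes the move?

Counting alone: the keeper can take at most 2 across per trip to the upper station, so moving all 5 needs at least 3 loaded trips out, with a return between consecutive ones — at least 5 crossings.
The safety rule pushes this higher. Following every safe sequence of crossings, the most of the 5 that can be at the upper station as the cable car arrives there on crossing 5 is 4 — never all 5.
So no plan with fewer than 7 crossings exists, and this one achieves 7:
1. Keeper goes to the upper station with sample E and sample P.  [the lower station: sample D, sample L, sample Q | the upper station: sample E, sample P]
2. Keeper goes back to the lower station with sample E.  [the lower station: sample D, sample E, sample L, sample Q | the upper station: sample P]
3. Keeper goes to the upper station with sample E and sample Q.  [the lower station: sample D, sample L | the upper station: sample E, sample P, sample Q]
4. Keeper goes back to the lower station with sample E.  [the lower station: sample D, sample E, sample L | the upper station: sample P, sample Q]
5. Keeper goes to the upper station with sample D and sample E.  [the lower station: sample L | the upper station: sample D, sample E, sample P, sample Q]
6. Keeper goes back to the lower station with sample E.  [the lower station: sample E, sample L | the upper station: sample D, sample P, sample Q]
7. Keeper goes to the upper station with sample E and sample L.  [the lower station: — | the upper station: sample D, sample E, sample L, sample P, sample Q]

7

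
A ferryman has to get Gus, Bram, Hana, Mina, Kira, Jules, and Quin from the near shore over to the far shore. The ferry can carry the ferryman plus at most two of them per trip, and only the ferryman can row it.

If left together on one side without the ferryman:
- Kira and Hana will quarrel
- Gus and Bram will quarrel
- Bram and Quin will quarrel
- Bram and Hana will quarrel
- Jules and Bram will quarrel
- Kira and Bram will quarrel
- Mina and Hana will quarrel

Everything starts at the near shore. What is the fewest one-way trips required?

Counting alone: the ferryman can take at most 2 across per trip to the far shore, so moving all 7 needs at least 4 loaded trips out, with a return between consecutive ones — at least 7 crossings.
The safety rule pushes this higher. Following every safe sequence of crossings, the most of the 7 that can be at the far shore as the ferry arrives there on crossings 7, 9 is 5, 6 respectively — never all 7.
So no plan with fewer than 11 crossings exists, and this one achieves 11:
1. Ferryman goes to the far shore with Bram and Hana.  [the near shore: Gus, Jules, Kira, Mina, Quin | the far shore: Bram, Hana]
2. Ferryman goes back to the near shore with Bram.  [the near shore: Bram, Gus, Jules, Kira, Mina, Quin | the far shore: Hana]
3. Ferryman goes to the far shore with Bram and Gus.  [the near shore: Jules, Kira, Mina, Quin | the far shore: Bram, Gus, Hana]
4. Ferryman goes back to the near shore with Bram.  [the near shore: Bram, Jules, Kira, Mina, Quin | the far shore: Gus, Hana]
5. Ferryman goes to the far shore with Bram and Jules.  [the near shore: Kira, Mina, Quin | the far shore: Bram, Gus, Hana, Jules]
6. Ferryman goes back to the near shore with Bram.  [the near shore: Bram, Kira, Mina, Quin | the far shore: Gus, Hana, Jules]
7. Ferryman goes to the far shore with Bram and Quin.  [the near shore: Kira, Mina | the far shore: Bram, Gus, Hana, Jules, Quin]
8. Ferryman goes back to the near shore with Bram.  [the near shore: Bram, Kira, Mina | the far shore: Gus, Hana, Jules, Quin]
9. Ferryman goes to the far shore with Kira and Mina.  [the near shore: Bram | the far shore: Gus, Hana, Jules, Kira, Mina, Quin]
10. Ferryman goes back to the near shore with Hana.  [the near shore: Bram, Hana | the far shore: Gus, Jules, Kira, Mina, Quin]
11. Ferryman goes to the far shore with Bram and Hana.  [the near shore: — | the far shore: Bram, Gus, Hana, Jules, Kira, Mina, Quin]

11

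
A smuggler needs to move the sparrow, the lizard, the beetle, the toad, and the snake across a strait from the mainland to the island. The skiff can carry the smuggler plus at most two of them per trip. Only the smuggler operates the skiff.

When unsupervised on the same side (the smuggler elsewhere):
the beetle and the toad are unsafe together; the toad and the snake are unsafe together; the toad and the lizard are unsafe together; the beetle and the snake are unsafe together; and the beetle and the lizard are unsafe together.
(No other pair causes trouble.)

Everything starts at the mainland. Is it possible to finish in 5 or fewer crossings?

Counting alone: the smuggler can take at most 2 across per trip to the island, so moving all 5 needs at least 3 loaded trips out, with a return between consecutive ones — at least 5 crossings.
The safety rule pushes this higher. Following every safe sequence of crossings, the most of the 5 that can be at the island as the skiff arrives there on crossing 5 is 4 — never all 5.
So the move cannot be finished within 5 crossings. (The shortest complete plan takes 7:)
1. Smuggler goes to the island with the beetle and the toad.
2. Smuggler goes back to the mainland with the beetle.
3. Smuggler goes to the island with the beetle and the sparrow.
4. Smuggler goes back to the mainland with the beetle.
5. Smuggler goes to the island with the lizard and the snake.
6. Smuggler goes back to the mainland with the toad.
7. Smuggler goes to the island with the beetle and the toad.

No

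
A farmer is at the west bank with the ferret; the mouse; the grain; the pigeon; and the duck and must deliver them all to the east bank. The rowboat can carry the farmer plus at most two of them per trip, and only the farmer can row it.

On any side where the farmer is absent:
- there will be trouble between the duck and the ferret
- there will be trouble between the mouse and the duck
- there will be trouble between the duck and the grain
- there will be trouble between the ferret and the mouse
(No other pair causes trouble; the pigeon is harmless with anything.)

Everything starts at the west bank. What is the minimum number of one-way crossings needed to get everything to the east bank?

Counting alone: the farmer can take at most 2 across per trip to the east bank, so moving all 5 needs at least 3 loaded trips out, with a return between consecutive ones — at least 5 crossings.
The safety rule pushes this higher. Following every safe sequence of crossings, the most of the 5 that can be at the east bank as the rowboat arrives there on crossing 5 is 4 — never all 5.
So no plan with fewer than 7 crossings exists, and this one achieves 7:
1. Farmer goes to the east bank with the duck and the ferret.  [the west bank: the grain, the mouse, the pigeon | the east bank: the duck, the ferret]
2. Farmer goes back to the west bank with the ferret.  [the west bank: the ferret, the grain, the mouse, the pigeon | the east bank: the duck]
3. Farmer goes to the east bank with the ferret and the grain.  [the west bank: the mouse, the pigeon | the east bank: the duck, the ferret, the grain]
4. Farmer goes back to the west bank with the duck.  [the west bank: the duck, the mouse, the pigeon | the east bank: the ferret, the grain]
5. Farmer goes to the east bank with the mouse and the pigeon.  [the west bank: the duck | the east bank: the ferret, the grain, the mouse, the pigeon]
6. Farmer goes back to the west bank with the ferret.  [the west bank: the duck, the ferret | the east bank: the grain, the mouse, the pigeon]
7. Farmer goes to the east bank with the duck and the ferret.  [the west bank: — | the east bank: the duck, the ferret, the grain, the mouse, the pigeon]

7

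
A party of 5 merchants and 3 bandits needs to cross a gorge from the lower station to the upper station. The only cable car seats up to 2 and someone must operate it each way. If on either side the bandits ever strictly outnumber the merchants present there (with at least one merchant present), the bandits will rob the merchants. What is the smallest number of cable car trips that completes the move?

13

Counting alone: each trip to the upper station takes at most 2 across and each return brings at least 1 back, so after t trips out (and t−1 returns) at most 2t − (t−1) of the 8 are across; that first reaches 8 at t = 7, so at least 13 crossings are needed.
The plan below uses exactly 13 crossings, so it is optimal:
1. 2 bandits → the upper station.  (the lower station: 5M 1B; the upper station: 0M 2B)
2. 1 bandit ← the lower station.  (the lower station: 5M 2B; the upper station: 0M 1B)
3. 2 bandits → the upper station.  (the lower station: 5M 0B; the upper station: 0M 3B)
4. 1 bandit ← the lower station.  (the lower station: 5M 1B; the upper station: 0M 2B)
5. 2 merchants → the upper station.  (the lower station: 3M 1B; the upper station: 2M 2B)
6. 1 bandit ← the lower station.  (the lower station: 3M 2B; the upper station: 2M 1B)
7. 1 merchant and 1 bandit → the upper station.  (the lower station: 2M 1B; the upper station: 3M 2B)
8. 1 bandit ← the lower station.  (the lower station: 2M 2B; the upper station: 3M 1B)
9. 2 bandits → the upper station.  (the lower station: 2M 0B; the upper station: 3M 3B)
10. 1 bandit ← the lower station.  (the lower station: 2M 1B; the upper station: 3M 2B)
11. 1 merchant and 1 bandit → the upper station.  (the lower station: 1M 0B; the upper station: 4M 3B)
12. 1 bandit ← the lower station.  (the lower station: 1M 1B; the upper station: 4M 2B)
13. 1 merchant and 1 bandit → the upper station.  (the lower station: 0M 0B; the upper station: 5M 3B)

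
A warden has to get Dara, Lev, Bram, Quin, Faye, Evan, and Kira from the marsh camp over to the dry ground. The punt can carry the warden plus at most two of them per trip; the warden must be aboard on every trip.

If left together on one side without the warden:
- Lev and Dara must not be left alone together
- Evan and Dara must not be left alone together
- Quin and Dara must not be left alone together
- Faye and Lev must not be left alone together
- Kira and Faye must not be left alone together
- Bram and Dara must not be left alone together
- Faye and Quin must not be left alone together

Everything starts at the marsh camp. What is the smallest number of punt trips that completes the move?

9

Counting alone: the warden can take at most 2 across per trip to the dry ground, so moving all 7 needs at least 4 loaded trips out, with a return between consecutive ones — at least 7 crossings.
The safety rule pushes this higher. Following every safe sequence of crossings, the most of the 7 that can be at the dry ground as the punt arrives there on crossing 7 is 6 — never all 7.
So no plan with fewer than 9 crossings exists, and this one achieves 9:
1. Warden goes to the dry ground with Dara and Faye.
2. Warden goes back to the marsh camp alone.
3. Warden goes to the dry ground with Kira.
4. Warden goes back to the marsh camp with Faye.
5. Warden goes to the dry ground with Lev and Quin.
6. Warden goes back to the marsh camp with Dara.
7. Warden goes to the dry ground with Bram and Evan.
8. Warden goes back to the marsh camp alone.
9. Warden goes to the dry ground with Dara and Faye.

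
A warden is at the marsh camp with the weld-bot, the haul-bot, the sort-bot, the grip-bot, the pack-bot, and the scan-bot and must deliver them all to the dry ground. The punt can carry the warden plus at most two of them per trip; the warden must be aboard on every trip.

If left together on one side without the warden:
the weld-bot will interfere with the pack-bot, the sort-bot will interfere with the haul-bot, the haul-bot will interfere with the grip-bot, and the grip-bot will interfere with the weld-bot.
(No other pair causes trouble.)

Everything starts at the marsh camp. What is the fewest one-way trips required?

Counting alone: the warden can take at most 2 across per trip to the dry ground, so moving all 6 needs at least 3 loaded trips out, with a return between consecutive ones — at least 5 crossings.
The safety rule pushes this higher. Following every safe sequence of crossings, the most of the 6 that can be at the dry ground as the punt arrives there on crossing 5 is 5 — never all 6.
So no plan with fewer than 7 crossings exists, and this one achieves 7:
1. Warden goes to the dry ground with the haul-bot and the weld-bot.  [the marsh camp: the grip-bot, the pack-bot, the scan-bot, the sort-bot | the dry ground: the haul-bot, the weld-bot]
2. Warden goes back to the marsh camp alone.  [the marsh camp: the grip-bot, the pack-bot, the scan-bot, the sort-bot | the dry ground: the haul-bot, the weld-bot]
3. Warden goes to the dry ground with the grip-bot and the sort-bot.  [the marsh camp: the pack-bot, the scan-bot | the dry ground: the grip-bot, the haul-bot, the sort-bot, the weld-bot]
4. Warden goes back to the marsh camp with the haul-bot and the weld-bot.  [the marsh camp: the haul-bot, the pack-bot, the scan-bot, the weld-bot | the dry ground: the grip-bot, the sort-bot]
5. Warden goes to the dry ground with the pack-bot and the scan-bot.  [the marsh camp: the haul-bot, the weld-bot | the dry ground: the grip-bot, the pack-bot, the scan-bot, the sort-bot]
6. Warden goes back to the marsh camp alone.  [the marsh camp: the haul-bot, the weld-bot | the dry ground: the grip-bot, the pack-bot, the scan-bot, the sort-bot]
7. Warden goes to the dry ground with the haul-bot and the weld-bot.  [the marsh camp: — | the dry ground: the grip-bot, the haul-bot, the pack-bot, the scan-bot, the sort-bot, the weld-bot]

7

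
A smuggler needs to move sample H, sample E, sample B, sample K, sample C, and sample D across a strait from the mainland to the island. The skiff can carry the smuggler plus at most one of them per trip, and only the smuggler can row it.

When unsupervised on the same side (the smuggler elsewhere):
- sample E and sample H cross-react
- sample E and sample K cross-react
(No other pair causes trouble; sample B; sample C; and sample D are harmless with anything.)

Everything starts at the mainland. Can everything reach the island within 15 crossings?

Yes — this plan uses 13 crossings (≤ 15):
1. Smuggler goes to the island with sample E.  [the mainland: sample B, sample C, sample D, sample H, sample K | the island: sample E]
2. Smuggler goes back to the mainland alone.  [the mainland: sample B, sample C, sample D, sample H, sample K | the island: sample E]
3. Smuggler goes to the island with sample H.  [the mainland: sample B, sample C, sample D, sample K | the island: sample E, sample H]
4. Smuggler goes back to the mainland with sample E.  [the mainland: sample B, sample C, sample D, sample E, sample K | the island: sample H]
5. Smuggler goes to the island with sample K.  [the mainland: sample B, sample C, sample D, sample E | the island: sample H, sample K]
6. Smuggler goes back to the mainland alone.  [the mainland: sample B, sample C, sample D, sample E | the island: sample H, sample K]
7. Smuggler goes to the island with sample B.  [the mainland: sample C, sample D, sample E | the island: sample B, sample H, sample K]
8. Smuggler goes back to the mainland alone.  [the mainland: sample C, sample D, sample E | the island: sample B, sample H, sample K]
9. Smuggler goes to the island with sample C.  [the mainland: sample D, sample E | the island: sample B, sample C, sample H, sample K]
10. Smuggler goes back to the mainland alone.  [the mainland: sample D, sample E | the island: sample B, sample C, sample H, sample K]
11. Smuggler goes to the island with sample D.  [the mainland: sample E | the island: sample B, sample C, sample D, sample H, sample K]
12. Smuggler goes back to the mainland alone.  [the mainland: sample E | the island: sample B, sample C, sample D, sample H, sample K]
13. Smuggler goes to the island with sample E.  [the mainland: — | the island: sample B, sample C, sample D, sample E, sample H, sample K]

Yes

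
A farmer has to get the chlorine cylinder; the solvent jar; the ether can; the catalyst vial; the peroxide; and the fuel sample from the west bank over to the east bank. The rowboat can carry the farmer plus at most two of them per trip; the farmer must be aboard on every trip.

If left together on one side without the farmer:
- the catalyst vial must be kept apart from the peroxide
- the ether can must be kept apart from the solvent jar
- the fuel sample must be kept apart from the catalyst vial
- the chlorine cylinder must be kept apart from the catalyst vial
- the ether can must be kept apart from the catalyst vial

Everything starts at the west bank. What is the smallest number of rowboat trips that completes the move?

7

Counting alone: the farmer can take at most 2 across per trip to the east bank, so moving all 6 needs at least 3 loaded trips out, with a return between consecutive ones — at least 5 crossings.
The safety rule pushes this higher. Following every safe sequence of crossings, the most of the 6 that can be at the east bank as the rowboat arrives there on crossing 5 is 5 — never all 6.
So no plan with fewer than 7 crossings exists, and this one achieves 7:
1. Farmer goes to the east bank with the catalyst vial and the solvent jar.
2. Farmer goes back to the west bank alone.
3. Farmer goes to the east bank with the chlorine cylinder and the ether can.
4. Farmer goes back to the west bank with the catalyst vial and the solvent jar.
5. Farmer goes to the east bank with the fuel sample and the peroxide.
6. Farmer goes back to the west bank alone.
7. Farmer goes to the east bank with the catalyst vial and the solvent jar.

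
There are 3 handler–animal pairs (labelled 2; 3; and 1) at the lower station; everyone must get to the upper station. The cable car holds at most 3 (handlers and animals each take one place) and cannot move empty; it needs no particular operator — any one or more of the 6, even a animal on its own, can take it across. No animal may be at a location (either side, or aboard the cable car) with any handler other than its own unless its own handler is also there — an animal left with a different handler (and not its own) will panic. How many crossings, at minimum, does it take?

Counting alone: each trip to the upper station takes at most 3 across and each return brings at least 1 back, so after t trips out (and t−1 returns) at most 3t − (t−1) of the 6 are across; that first reaches 6 at t = 3, so at least 5 crossings are needed.
The plan below uses exactly 5 crossings, so it is optimal:
1. animal 2 and handler 2 cross → the upper station.
2. handler 2 crosses ← the lower station.
3. handler 1, handler 2, and handler 3 cross → the upper station.
4. animal 2 crosses ← the lower station.
5. animal 1, animal 2, and animal 3 cross → the upper station.

5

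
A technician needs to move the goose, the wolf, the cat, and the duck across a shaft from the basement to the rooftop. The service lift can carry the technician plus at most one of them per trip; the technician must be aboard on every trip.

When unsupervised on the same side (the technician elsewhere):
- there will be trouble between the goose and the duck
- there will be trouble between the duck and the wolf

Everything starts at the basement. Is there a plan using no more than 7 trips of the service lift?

Counting alone: the technician can take at most 1 across per trip to the rooftop, so moving all 4 needs at least 4 loaded trips out, with a return between consecutive ones — at least 7 crossings.
The safety rule pushes this higher. Following every safe sequence of crossings, the most of the 4 that can be at the rooftop as the service lift arrives there on crossing 7 is 3 — never all 4.
So the move cannot be finished within 7 crossings. (The shortest complete plan takes 9:)
1. Technician goes to the rooftop with the duck.
2. Technician goes back to the basement alone.
3. Technician goes to the rooftop with the goose.
4. Technician goes back to the basement with the duck.
5. Technician goes to the rooftop with the wolf.
6. Technician goes back to the basement alone.
7. Technician goes to the rooftop with the cat.
8. Technician goes back to the basement alone.
9. Technician goes to the rooftop with the duck.

No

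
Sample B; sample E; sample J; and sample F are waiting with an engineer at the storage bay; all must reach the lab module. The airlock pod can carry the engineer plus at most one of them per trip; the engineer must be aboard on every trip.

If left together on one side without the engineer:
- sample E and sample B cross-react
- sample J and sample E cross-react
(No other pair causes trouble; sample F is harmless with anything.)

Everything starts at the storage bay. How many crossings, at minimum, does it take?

9

Counting alone: the engineer can take at most 1 across per trip to the lab module, so moving all 4 needs at least 4 loaded trips out, with a return between consecutive ones — at least 7 crossings.
The safety rule pushes this higher. Following every safe sequence of crossings, the most of the 4 that can be at the lab module as the airlock pod arrives there on crossing 7 is 3 — never all 4.
So no plan with fewer than 9 crossings exists, and this one achieves 9:
1. Engineer goes to the lab module with sample E.
2. Engineer goes back to the storage bay alone.
3. Engineer goes to the lab module with sample B.
4. Engineer goes back to the storage bay with sample E.
5. Engineer goes to the lab module with sample J.
6. Engineer goes back to the storage bay alone.
7. Engineer goes to the lab module with sample F.
8. Engineer goes back to the storage bay alone.
9. Engineer goes to the lab module with sample E.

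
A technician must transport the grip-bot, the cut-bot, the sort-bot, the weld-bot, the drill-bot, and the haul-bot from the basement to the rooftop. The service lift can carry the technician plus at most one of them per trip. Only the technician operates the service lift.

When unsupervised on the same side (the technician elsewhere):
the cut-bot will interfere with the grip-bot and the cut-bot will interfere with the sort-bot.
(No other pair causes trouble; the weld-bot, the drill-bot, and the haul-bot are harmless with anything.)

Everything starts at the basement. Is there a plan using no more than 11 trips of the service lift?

No

Counting alone: the technician can take at most 1 across per trip to the rooftop, so moving all 6 needs at least 6 loaded trips out, with a return between consecutive ones — at least 11 crossings.
The safety rule pushes this higher. Following every safe sequence of crossings, the most of the 6 that can be at the rooftop as the service lift arrives there on crossing 11 is 5 — never all 6.
So the move cannot be finished within 11 crossings. (The shortest complete plan takes 13:)
1. Technician goes to the rooftop with the cut-bot.
2. Technician goes back to the basement alone.
3. Technician goes to the rooftop with the grip-bot.
4. Technician goes back to the basement with the cut-bot.
5. Technician goes to the rooftop with the sort-bot.
6. Technician goes back to the basement alone.
7. Technician goes to the rooftop with the weld-bot.
8. Technician goes back to the basement alone.
9. Technician goes to the rooftop with the drill-bot.
10. Technician goes back to the basement alone.
11. Technician goes to the rooftop with the haul-bot.
12. Technician goes back to the basement alone.
13. Technician goes to the rooftop with the cut-bot.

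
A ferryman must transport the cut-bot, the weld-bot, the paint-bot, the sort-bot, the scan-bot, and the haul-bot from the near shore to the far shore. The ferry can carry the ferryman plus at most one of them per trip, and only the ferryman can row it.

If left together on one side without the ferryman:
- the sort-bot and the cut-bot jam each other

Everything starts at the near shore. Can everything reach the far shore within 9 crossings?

No

Counting alone: the ferryman can take at most 1 across per trip to the far shore, so moving all 6 needs at least 6 loaded trips out, with a return between consecutive ones — at least 11 crossings.
Since 9 < 11, 9 crossings cannot be enough. (The shortest complete plan in fact takes 11:)
1. Ferryman goes to the far shore with the cut-bot.  [the near shore: the haul-bot, the paint-bot, the scan-bot, the sort-bot, the weld-bot | the far shore: the cut-bot]
2. Ferryman goes back to the near shore alone.  [the near shore: the haul-bot, the paint-bot, the scan-bot, the sort-bot, the weld-bot | the far shore: the cut-bot]
3. Ferryman goes to the far shore with the weld-bot.  [the near shore: the haul-bot, the paint-bot, the scan-bot, the sort-bot | the far shore: the cut-bot, the weld-bot]
4. Ferryman goes back to the near shore alone.  [the near shore: the haul-bot, the paint-bot, the scan-bot, the sort-bot | the far shore: the cut-bot, the weld-bot]
5. Ferryman goes to the far shore with the paint-bot.  [the near shore: the haul-bot, the scan-bot, the sort-bot | the far shore: the cut-bot, the paint-bot, the weld-bot]
6. Ferryman goes back to the near shore alone.  [the near shore: the haul-bot, the scan-bot, the sort-bot | the far shore: the cut-bot, the paint-bot, the weld-bot]
7. Ferryman goes to the far shore with the scan-bot.  [the near shore: the haul-bot, the sort-bot | the far shore: the cut-bot, the paint-bot, the scan-bot, the weld-bot]
8. Ferryman goes back to the near shore alone.  [the near shore: the haul-bot, the sort-bot | the far shore: the cut-bot, the paint-bot, the scan-bot, the weld-bot]
9. Ferryman goes to the far shore with the haul-bot.  [the near shore: the sort-bot | the far shore: the cut-bot, the haul-bot, the paint-bot, the scan-bot, the weld-bot]
10. Ferryman goes back to the near shore alone.  [the near shore: the sort-bot | the far shore: the cut-bot, the haul-bot, the paint-bot, the scan-bot, the weld-bot]
11. Ferryman goes to the far shore with the sort-bot.  [the near shore: — | the far shore: the cut-bot, the haul-bot, the paint-bot, the scan-bot, the sort-bot, the weld-bot]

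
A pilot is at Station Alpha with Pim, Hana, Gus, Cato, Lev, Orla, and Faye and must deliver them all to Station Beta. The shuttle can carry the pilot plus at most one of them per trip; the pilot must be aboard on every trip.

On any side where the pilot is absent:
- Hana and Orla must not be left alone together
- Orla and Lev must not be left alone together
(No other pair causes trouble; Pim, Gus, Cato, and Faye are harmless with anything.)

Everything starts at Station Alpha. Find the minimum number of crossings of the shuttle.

15

Counting alone: the pilot can take at most 1 across per trip to Station Beta, so moving all 7 needs at least 7 loaded trips out, with a return between consecutive ones — at least 13 crossings.
The safety rule pushes this higher. Following every safe sequence of crossings, the most of the 7 that can be at Station Beta as the shuttle arrives there on crossing 13 is 6 — never all 7.
So no plan with fewer than 15 crossings exists, and this one achieves 15:
1. Pilot goes to Station Beta with Orla.
2. Pilot goes back to Station Alpha alone.
3. Pilot goes to Station Beta with Pim.
4. Pilot goes back to Station Alpha alone.
5. Pilot goes to Station Beta with Hana.
6. Pilot goes back to Station Alpha with Orla.
7. Pilot goes to Station Beta with Lev.
8. Pilot goes back to Station Alpha alone.
9. Pilot goes to Station Beta with Gus.
10. Pilot goes back to Station Alpha alone.
11. Pilot goes to Station Beta with Cato.
12. Pilot goes back to Station Alpha alone.
13. Pilot goes to Station Beta with Faye.
14. Pilot goes back to Station Alpha alone.
15. Pilot goes to Station Beta with Orla.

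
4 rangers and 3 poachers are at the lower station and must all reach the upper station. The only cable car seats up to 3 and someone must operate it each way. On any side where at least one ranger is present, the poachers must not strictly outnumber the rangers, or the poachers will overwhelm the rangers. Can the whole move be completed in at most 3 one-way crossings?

No

Counting alone: each trip to the upper station takes at most 3 across and each return brings at least 1 back, so after t trips out (and t−1 returns) at most 3t − (t−1) of the 7 are across; that first reaches 7 at t = 3, so at least 5 crossings are needed.
Since 3 < 5, 3 crossings cannot be enough. (The shortest complete plan in fact takes 5:)
1. 3 poachers → the upper station.  (the lower station: 4R 0P; the upper station: 0R 3P)
2. 1 poacher ← the lower station.  (the lower station: 4R 1P; the upper station: 0R 2P)
3. 3 rangers → the upper station.  (the lower station: 1R 1P; the upper station: 3R 2P)
4. 1 ranger ← the lower station.  (the lower station: 2R 1P; the upper station: 2R 2P)
5. 2 rangers and 1 poacher → the upper station.  (the lower station: 0R 0P; the upper station: 4R 3P)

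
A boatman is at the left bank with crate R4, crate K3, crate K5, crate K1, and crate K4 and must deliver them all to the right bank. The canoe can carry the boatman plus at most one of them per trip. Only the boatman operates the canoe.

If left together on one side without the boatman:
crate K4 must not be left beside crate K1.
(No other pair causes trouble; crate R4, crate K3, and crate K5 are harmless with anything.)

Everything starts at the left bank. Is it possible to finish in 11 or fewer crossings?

Yes

Yes — this plan uses 9 crossings (≤ 11):
1. Boatman goes to the right bank with crate K1.
2. Boatman goes back to the left bank alone.
3. Boatman goes to the right bank with crate R4.
4. Boatman goes back to the left bank alone.
5. Boatman goes to the right bank with crate K3.
6. Boatman goes back to the left bank alone.
7. Boatman goes to the right bank with crate K5.
8. Boatman goes back to the left bank alone.
9. Boatman goes to the right bank with crate K4.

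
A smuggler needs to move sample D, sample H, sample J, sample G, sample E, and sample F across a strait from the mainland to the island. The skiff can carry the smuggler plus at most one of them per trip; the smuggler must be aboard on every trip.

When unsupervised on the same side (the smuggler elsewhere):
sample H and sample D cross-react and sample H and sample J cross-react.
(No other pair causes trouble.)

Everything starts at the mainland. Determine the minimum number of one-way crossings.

Counting alone: the smuggler can take at most 1 across per trip to the island, so moving all 6 needs at least 6 loaded trips out, with a return between consecutive ones — at least 11 crossings.
The safety rule pushes this higher. Following every safe sequence of crossings, the most of the 6 that can be at the island as the skiff arrives there on crossing 11 is 5 — never all 6.
So no plan with fewer than 13 crossings exists, and this one achieves 13:
1. Smuggler goes to the island with sample H.  [the mainland: sample D, sample E, sample F, sample G, sample J | the island: sample H]
2. Smuggler goes back to the mainland alone.  [the mainland: sample D, sample E, sample F, sample G, sample J | the island: sample H]
3. Smuggler goes to the island with sample D.  [the mainland: sample E, sample F, sample G, sample J | the island: sample D, sample H]
4. Smuggler goes back to the mainland with sample H.  [the mainland: sample E, sample F, sample G, sample H, sample J | the island: sample D]
5. Smuggler goes to the island with sample J.  [the mainland: sample E, sample F, sample G, sample H | the island: sample D, sample J]
6. Smuggler goes back to the mainland alone.  [the mainland: sample E, sample F, sample G, sample H | the island: sample D, sample J]
7. Smuggler goes to the island with sample G.  [the mainland: sample E, sample F, sample H | the island: sample D, sample G, sample J]
8. Smuggler goes back to the mainland alone.  [the mainland: sample E, sample F, sample H | the island: sample D, sample G, sample J]
9. Smuggler goes to the island with sample E.  [the mainland: sample F, sample H | the island: sample D, sample E, sample G, sample J]
10. Smuggler goes back to the mainland alone.  [the mainland: sample F, sample H | the island: sample D, sample E, sample G, sample J]
11. Smuggler goes to the island with sample F.  [the mainland: sample H | the island: sample D, sample E, sample F, sample G, sample J]
12. Smuggler goes back to the mainland alone.  [the mainland: sample H | the island: sample D, sample E, sample F, sample G, sample J]
13. Smuggler goes to the island with sample H.  [the mainland: — | the island: sample D, sample E, sample F, sample G, sample H, sample J]

13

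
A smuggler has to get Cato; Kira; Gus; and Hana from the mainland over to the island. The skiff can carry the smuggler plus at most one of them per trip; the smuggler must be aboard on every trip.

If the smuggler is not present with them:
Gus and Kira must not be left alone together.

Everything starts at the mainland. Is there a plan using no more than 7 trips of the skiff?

Yes — this plan uses 7 crossings (≤ 7):
1. Smuggler goes to the island with Kira.  [the mainland: Cato, Gus, Hana | the island: Kira]
2. Smuggler goes back to the mainland alone.  [the mainland: Cato, Gus, Hana | the island: Kira]
3. Smuggler goes to the island with Cato.  [the mainland: Gus, Hana | the island: Cato, Kira]
4. Smuggler goes back to the mainland alone.  [the mainland: Gus, Hana | the island: Cato, Kira]
5. Smuggler goes to the island with Hana.  [the mainland: Gus | the island: Cato, Hana, Kira]
6. Smuggler goes back to the mainland alone.  [the mainland: Gus | the island: Cato, Hana, Kira]
7. Smuggler goes to the island with Gus.  [the mainland: — | the island: Cato, Gus, Hana, Kira]

Yes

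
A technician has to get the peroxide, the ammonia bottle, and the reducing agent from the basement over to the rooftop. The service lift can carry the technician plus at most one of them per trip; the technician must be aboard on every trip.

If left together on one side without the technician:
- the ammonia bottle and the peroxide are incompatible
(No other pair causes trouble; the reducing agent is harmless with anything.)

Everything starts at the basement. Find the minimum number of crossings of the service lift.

Counting alone: the technician can take at most 1 across per trip to the rooftop, so moving all 3 needs at least 3 loaded trips out, with a return between consecutive ones — at least 5 crossings.
The plan below uses exactly 5 crossings, so it is optimal:
1. Technician goes to the rooftop with the peroxide.
2. Technician goes back to the basement alone.
3. Technician goes to the rooftop with the reducing agent.
4. Technician goes back to the basement alone.
5. Technician goes to the rooftop with the ammonia bottle.

5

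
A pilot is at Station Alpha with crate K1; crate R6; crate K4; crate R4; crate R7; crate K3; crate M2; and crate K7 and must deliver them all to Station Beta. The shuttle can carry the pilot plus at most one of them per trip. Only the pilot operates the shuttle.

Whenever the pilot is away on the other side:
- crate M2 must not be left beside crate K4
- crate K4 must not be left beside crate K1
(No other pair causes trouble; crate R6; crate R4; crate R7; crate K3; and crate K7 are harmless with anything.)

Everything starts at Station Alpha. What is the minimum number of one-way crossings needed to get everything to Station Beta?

Counting alone: the pilot can take at most 1 across per trip to Station Beta, so moving all 8 needs at least 8 loaded trips out, with a return between consecutive ones — at least 15 crossings.
The safety rule pushes this higher. Following every safe sequence of crossings, the most of the 8 that can be at Station Beta as the shuttle arrives there on crossing 15 is 7 — never all 8.
So no plan with fewer than 17 crossings exists, and this one achieves 17:
1. Pilot goes to Station Beta with crate K4.  [Station Alpha: crate K1, crate K3, crate K7, crate M2, crate R4, crate R6, crate R7 | Station Beta: crate K4]
2. Pilot goes back to Station Alpha alone.  [Station Alpha: crate K1, crate K3, crate K7, crate M2, crate R4, crate R6, crate R7 | Station Beta: crate K4]
3. Pilot goes to Station Beta with crate K1.  [Station Alpha: crate K3, crate K7, crate M2, crate R4, crate R6, crate R7 | Station Beta: crate K1, crate K4]
4. Pilot goes back to Station Alpha with crate K4.  [Station Alpha: crate K3, crate K4, crate K7, crate M2, crate R4, crate R6, crate R7 | Station Beta: crate K1]
5. Pilot goes to Station Beta with crate M2.  [Station Alpha: crate K3, crate K4, crate K7, crate R4, crate R6, crate R7 | Station Beta: crate K1, crate M2]
6. Pilot goes back to Station Alpha alone.  [Station Alpha: crate K3, crate K4, crate K7, crate R4, crate R6, crate R7 | Station Beta: crate K1, crate M2]
7. Pilot goes to Station Beta with crate R6.  [Station Alpha: crate K3, crate K4, crate K7, crate R4, crate R7 | Station Beta: crate K1, crate M2, crate R6]
8. Pilot goes back to Station Alpha alone.  [Station Alpha: crate K3, crate K4, crate K7, crate R4, crate R7 | Station Beta: crate K1, crate M2, crate R6]
9. Pilot goes to Station Beta with crate R4.  [Station Alpha: crate K3, crate K4, crate K7, crate R7 | Station Beta: crate K1, crate M2, crate R4, crate R6]
10. Pilot goes back to Station Alpha alone.  [Station Alpha: crate K3, crate K4, crate K7, crate R7 | Station Beta: crate K1, crate M2, crate R4, crate R6]
11. Pilot goes to Station Beta with crate R7.  [Station Alpha: crate K3, crate K4, crate K7 | Station Beta: crate K1, crate M2, crate R4, crate R6, crate R7]
12. Pilot goes back to Station Alpha alone.  [Station Alpha: crate K3, crate K4, crate K7 | Station Beta: crate K1, crate M2, crate R4, crate R6, crate R7]
13. Pilot goes to Station Beta with crate K3.  [Station Alpha: crate K4, crate K7 | Station Beta: crate K1, crate K3, crate M2, crate R4, crate R6, crate R7]
14. Pilot goes back to Station Alpha alone.  [Station Alpha: crate K4, crate K7 | Station Beta: crate K1, crate K3, crate M2, crate R4, crate R6, crate R7]
15. Pilot goes to Station Beta with crate K7.  [Station Alpha: crate K4 | Station Beta: crate K1, crate K3, crate K7, crate M2, crate R4, crate R6, crate R7]
16. Pilot goes back to Station Alpha alone.  [Station Alpha: crate K4 | Station Beta: crate K1, crate K3, crate K7, crate M2, crate R4, crate R6, crate R7]
17. Pilot goes to Station Beta with crate K4.  [Station Alpha: — | Station Beta: crate K1, crate K3, crate K4, crate K7, crate M2, crate R4, crate R6, crate R7]

17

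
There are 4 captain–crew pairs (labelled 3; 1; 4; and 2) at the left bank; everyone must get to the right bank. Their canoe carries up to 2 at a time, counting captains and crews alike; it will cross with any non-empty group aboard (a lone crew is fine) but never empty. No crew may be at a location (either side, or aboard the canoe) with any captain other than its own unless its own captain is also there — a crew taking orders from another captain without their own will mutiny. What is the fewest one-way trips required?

impossible

Following every safe sequence of crossings from the start, the most of the 8 that can be at the right bank as the canoe arrives there on crossings 1, 3, 5 is 2, 3, 4 respectively; the best ever achieved is 4 of 8.
From crossing 7 on, no configuration arises that was not already reachable earlier: only 44 distinct safe configurations (who is on which side, and where the canoe is) can ever be reached, none of them has everyone across, and every continuation just revisits them. So no valid plan exists.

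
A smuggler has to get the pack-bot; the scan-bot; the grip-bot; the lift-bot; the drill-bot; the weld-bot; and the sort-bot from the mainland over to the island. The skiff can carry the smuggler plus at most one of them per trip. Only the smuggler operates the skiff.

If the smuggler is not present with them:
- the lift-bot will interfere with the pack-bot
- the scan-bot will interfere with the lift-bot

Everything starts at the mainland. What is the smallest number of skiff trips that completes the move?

15

Counting alone: the smuggler can take at most 1 across per trip to the island, so moving all 7 needs at least 7 loaded trips out, with a return between consecutive ones — at least 13 crossings.
The safety rule pushes this higher. Following every safe sequence of crossings, the most of the 7 that can be at the island as the skiff arrives there on crossing 13 is 6 — never all 7.
So no plan with fewer than 15 crossings exists, and this one achieves 15:
1. Smuggler goes to the island with the lift-bot.
2. Smuggler goes back to the mainland alone.
3. Smuggler goes to the island with the pack-bot.
4. Smuggler goes back to the mainland with the lift-bot.
5. Smuggler goes to the island with the scan-bot.
6. Smuggler goes back to the mainland alone.
7. Smuggler goes to the island with the grip-bot.
8. Smuggler goes back to the mainland alone.
9. Smuggler goes to the island with the drill-bot.
10. Smuggler goes back to the mainland alone.
11. Smuggler goes to the island with the weld-bot.
12. Smuggler goes back to the mainland alone.
13. Smuggler goes to the island with the sort-bot.
14. Smuggler goes back to the mainland alone.
15. Smuggler goes to the island with the lift-bot.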